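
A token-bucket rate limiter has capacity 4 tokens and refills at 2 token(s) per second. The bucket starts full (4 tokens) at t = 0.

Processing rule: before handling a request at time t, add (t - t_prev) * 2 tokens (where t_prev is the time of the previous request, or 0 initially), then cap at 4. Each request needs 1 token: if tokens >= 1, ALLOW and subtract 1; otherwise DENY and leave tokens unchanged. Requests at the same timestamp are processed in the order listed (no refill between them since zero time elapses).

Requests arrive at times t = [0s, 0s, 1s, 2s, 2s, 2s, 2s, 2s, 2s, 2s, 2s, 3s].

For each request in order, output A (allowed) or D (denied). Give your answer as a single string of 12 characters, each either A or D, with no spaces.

Answer: AAAAAAADDDDA

Derivation:
Simulating step by step:
  req#1 t=0s: ALLOW
  req#2 t=0s: ALLOW
  req#3 t=1s: ALLOW
  req#4 t=2s: ALLOW
  req#5 t=2s: ALLOW
  req#6 t=2s: ALLOW
  req#7 t=2s: ALLOW
  req#8 t=2s: DENY
  req#9 t=2s: DENY
  req#10 t=2s: DENY
  req#11 t=2s: DENY
  req#12 t=3s: ALLOW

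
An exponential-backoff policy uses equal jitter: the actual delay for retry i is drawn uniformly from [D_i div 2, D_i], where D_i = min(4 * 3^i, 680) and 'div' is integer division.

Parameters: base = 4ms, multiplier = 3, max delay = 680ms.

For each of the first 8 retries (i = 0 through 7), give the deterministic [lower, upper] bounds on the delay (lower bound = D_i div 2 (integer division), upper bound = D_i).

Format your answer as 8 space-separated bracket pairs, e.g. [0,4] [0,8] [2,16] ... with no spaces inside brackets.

Answer: [2,4] [6,12] [18,36] [54,108] [162,324] [340,680] [340,680] [340,680]

Derivation:
Computing bounds per retry:
  i=0: D_i=min(4*3^0,680)=4, bounds=[2,4]
  i=1: D_i=min(4*3^1,680)=12, bounds=[6,12]
  i=2: D_i=min(4*3^2,680)=36, bounds=[18,36]
  i=3: D_i=min(4*3^3,680)=108, bounds=[54,108]
  i=4: D_i=min(4*3^4,680)=324, bounds=[162,324]
  i=5: D_i=min(4*3^5,680)=680, bounds=[340,680]
  i=6: D_i=min(4*3^6,680)=680, bounds=[340,680]
  i=7: D_i=min(4*3^7,680)=680, bounds=[340,680]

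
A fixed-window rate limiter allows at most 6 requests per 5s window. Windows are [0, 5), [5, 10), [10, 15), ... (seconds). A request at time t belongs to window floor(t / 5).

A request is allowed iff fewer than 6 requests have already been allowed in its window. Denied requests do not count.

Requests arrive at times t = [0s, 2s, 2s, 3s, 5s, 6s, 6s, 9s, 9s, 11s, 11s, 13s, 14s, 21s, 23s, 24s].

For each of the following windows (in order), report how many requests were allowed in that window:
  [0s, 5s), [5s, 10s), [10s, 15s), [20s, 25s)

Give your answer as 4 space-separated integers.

Answer: 4 5 4 3

Derivation:
Processing requests:
  req#1 t=0s (window 0): ALLOW
  req#2 t=2s (window 0): ALLOW
  req#3 t=2s (window 0): ALLOW
  req#4 t=3s (window 0): ALLOW
  req#5 t=5s (window 1): ALLOW
  req#6 t=6s (window 1): ALLOW
  req#7 t=6s (window 1): ALLOW
  req#8 t=9s (window 1): ALLOW
  req#9 t=9s (window 1): ALLOW
  req#10 t=11s (window 2): ALLOW
  req#11 t=11s (window 2): ALLOW
  req#12 t=13s (window 2): ALLOW
  req#13 t=14s (window 2): ALLOW
  req#14 t=21s (window 4): ALLOW
  req#15 t=23s (window 4): ALLOW
  req#16 t=24s (window 4): ALLOW

Allowed counts by window: 4 5 4 3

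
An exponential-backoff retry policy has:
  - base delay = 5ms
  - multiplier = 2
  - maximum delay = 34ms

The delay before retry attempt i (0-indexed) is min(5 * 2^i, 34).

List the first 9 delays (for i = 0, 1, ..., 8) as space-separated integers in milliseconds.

Computing each delay:
  i=0: min(5*2^0, 34) = 5
  i=1: min(5*2^1, 34) = 10
  i=2: min(5*2^2, 34) = 20
  i=3: min(5*2^3, 34) = 34
  i=4: min(5*2^4, 34) = 34
  i=5: min(5*2^5, 34) = 34
  i=6: min(5*2^6, 34) = 34
  i=7: min(5*2^7, 34) = 34
  i=8: min(5*2^8, 34) = 34

Answer: 5 10 20 34 34 34 34 34 34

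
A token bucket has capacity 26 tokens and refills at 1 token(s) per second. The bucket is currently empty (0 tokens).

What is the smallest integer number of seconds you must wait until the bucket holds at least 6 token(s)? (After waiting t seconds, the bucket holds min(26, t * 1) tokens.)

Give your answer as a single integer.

Need t * 1 >= 6, so t >= 6/1.
Smallest integer t = ceil(6/1) = 6.

Answer: 6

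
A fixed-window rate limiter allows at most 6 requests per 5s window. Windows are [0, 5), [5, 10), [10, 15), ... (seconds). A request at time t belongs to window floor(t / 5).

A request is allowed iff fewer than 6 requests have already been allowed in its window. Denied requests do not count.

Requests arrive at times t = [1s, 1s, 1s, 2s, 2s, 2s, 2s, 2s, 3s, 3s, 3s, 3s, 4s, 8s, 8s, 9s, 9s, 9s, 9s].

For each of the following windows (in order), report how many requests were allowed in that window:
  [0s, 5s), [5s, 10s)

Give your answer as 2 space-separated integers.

Processing requests:
  req#1 t=1s (window 0): ALLOW
  req#2 t=1s (window 0): ALLOW
  req#3 t=1s (window 0): ALLOW
  req#4 t=2s (window 0): ALLOW
  req#5 t=2s (window 0): ALLOW
  req#6 t=2s (window 0): ALLOW
  req#7 t=2s (window 0): DENY
  req#8 t=2s (window 0): DENY
  req#9 t=3s (window 0): DENY
  req#10 t=3s (window 0): DENY
  req#11 t=3s (window 0): DENY
  req#12 t=3s (window 0): DENY
  req#13 t=4s (window 0): DENY
  req#14 t=8s (window 1): ALLOW
  req#15 t=8s (window 1): ALLOW
  req#16 t=9s (window 1): ALLOW
  req#17 t=9s (window 1): ALLOW
  req#18 t=9s (window 1): ALLOW
  req#19 t=9s (window 1): ALLOW

Allowed counts by window: 6 6

Answer: 6 6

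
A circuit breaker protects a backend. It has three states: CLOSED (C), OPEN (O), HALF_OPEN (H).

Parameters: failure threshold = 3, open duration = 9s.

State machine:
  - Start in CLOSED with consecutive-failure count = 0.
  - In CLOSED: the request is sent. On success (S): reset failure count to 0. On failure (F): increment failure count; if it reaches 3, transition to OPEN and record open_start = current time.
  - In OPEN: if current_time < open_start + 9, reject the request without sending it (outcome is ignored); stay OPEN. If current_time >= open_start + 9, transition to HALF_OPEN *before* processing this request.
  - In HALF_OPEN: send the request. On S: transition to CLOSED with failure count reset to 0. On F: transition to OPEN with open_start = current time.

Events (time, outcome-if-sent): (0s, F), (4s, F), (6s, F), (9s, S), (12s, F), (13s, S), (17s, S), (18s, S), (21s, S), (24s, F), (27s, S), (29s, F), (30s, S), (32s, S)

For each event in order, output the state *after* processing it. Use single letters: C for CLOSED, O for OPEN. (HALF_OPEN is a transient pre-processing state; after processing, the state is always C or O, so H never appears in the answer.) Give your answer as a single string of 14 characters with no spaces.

Answer: CCOOOOCCCCCCCC

Derivation:
State after each event:
  event#1 t=0s outcome=F: state=CLOSED
  event#2 t=4s outcome=F: state=CLOSED
  event#3 t=6s outcome=F: state=OPEN
  event#4 t=9s outcome=S: state=OPEN
  event#5 t=12s outcome=F: state=OPEN
  event#6 t=13s outcome=S: state=OPEN
  event#7 t=17s outcome=S: state=CLOSED
  event#8 t=18s outcome=S: state=CLOSED
  event#9 t=21s outcome=S: state=CLOSED
  event#10 t=24s outcome=F: state=CLOSED
  event#11 t=27s outcome=S: state=CLOSED
  event#12 t=29s outcome=F: state=CLOSED
  event#13 t=30s outcome=S: state=CLOSED
  event#14 t=32s outcome=S: state=CLOSED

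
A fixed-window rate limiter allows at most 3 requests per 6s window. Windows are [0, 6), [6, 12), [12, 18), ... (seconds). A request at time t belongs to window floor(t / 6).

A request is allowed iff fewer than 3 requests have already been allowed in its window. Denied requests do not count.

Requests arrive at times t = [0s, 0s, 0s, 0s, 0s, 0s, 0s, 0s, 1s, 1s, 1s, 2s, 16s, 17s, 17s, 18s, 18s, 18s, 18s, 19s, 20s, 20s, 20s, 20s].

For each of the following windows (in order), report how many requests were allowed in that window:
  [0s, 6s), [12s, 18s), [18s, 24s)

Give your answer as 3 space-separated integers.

Processing requests:
  req#1 t=0s (window 0): ALLOW
  req#2 t=0s (window 0): ALLOW
  req#3 t=0s (window 0): ALLOW
  req#4 t=0s (window 0): DENY
  req#5 t=0s (window 0): DENY
  req#6 t=0s (window 0): DENY
  req#7 t=0s (window 0): DENY
  req#8 t=0s (window 0): DENY
  req#9 t=1s (window 0): DENY
  req#10 t=1s (window 0): DENY
  req#11 t=1s (window 0): DENY
  req#12 t=2s (window 0): DENY
  req#13 t=16s (window 2): ALLOW
  req#14 t=17s (window 2): ALLOW
  req#15 t=17s (window 2): ALLOW
  req#16 t=18s (window 3): ALLOW
  req#17 t=18s (window 3): ALLOW
  req#18 t=18s (window 3): ALLOW
  req#19 t=18s (window 3): DENY
  req#20 t=19s (window 3): DENY
  req#21 t=20s (window 3): DENY
  req#22 t=20s (window 3): DENY
  req#23 t=20s (window 3): DENY
  req#24 t=20s (window 3): DENY

Allowed counts by window: 3 3 3

Answer: 3 3 3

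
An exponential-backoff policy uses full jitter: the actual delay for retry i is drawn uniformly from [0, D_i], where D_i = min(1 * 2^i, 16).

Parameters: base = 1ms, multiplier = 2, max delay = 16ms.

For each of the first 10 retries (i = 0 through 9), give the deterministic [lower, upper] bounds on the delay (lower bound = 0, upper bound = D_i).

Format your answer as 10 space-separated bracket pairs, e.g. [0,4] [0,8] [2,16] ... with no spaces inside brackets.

Computing bounds per retry:
  i=0: D_i=min(1*2^0,16)=1, bounds=[0,1]
  i=1: D_i=min(1*2^1,16)=2, bounds=[0,2]
  i=2: D_i=min(1*2^2,16)=4, bounds=[0,4]
  i=3: D_i=min(1*2^3,16)=8, bounds=[0,8]
  i=4: D_i=min(1*2^4,16)=16, bounds=[0,16]
  i=5: D_i=min(1*2^5,16)=16, bounds=[0,16]
  i=6: D_i=min(1*2^6,16)=16, bounds=[0,16]
  i=7: D_i=min(1*2^7,16)=16, bounds=[0,16]
  i=8: D_i=min(1*2^8,16)=16, bounds=[0,16]
  i=9: D_i=min(1*2^9,16)=16, bounds=[0,16]

Answer: [0,1] [0,2] [0,4] [0,8] [0,16] [0,16] [0,16] [0,16] [0,16] [0,16]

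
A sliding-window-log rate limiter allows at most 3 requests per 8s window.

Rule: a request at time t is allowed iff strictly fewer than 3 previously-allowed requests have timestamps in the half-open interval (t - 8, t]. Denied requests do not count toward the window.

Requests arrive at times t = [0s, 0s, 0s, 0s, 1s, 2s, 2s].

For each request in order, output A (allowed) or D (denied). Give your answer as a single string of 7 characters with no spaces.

Tracking allowed requests in the window:
  req#1 t=0s: ALLOW
  req#2 t=0s: ALLOW
  req#3 t=0s: ALLOW
  req#4 t=0s: DENY
  req#5 t=1s: DENY
  req#6 t=2s: DENY
  req#7 t=2s: DENY

Answer: AAADDDD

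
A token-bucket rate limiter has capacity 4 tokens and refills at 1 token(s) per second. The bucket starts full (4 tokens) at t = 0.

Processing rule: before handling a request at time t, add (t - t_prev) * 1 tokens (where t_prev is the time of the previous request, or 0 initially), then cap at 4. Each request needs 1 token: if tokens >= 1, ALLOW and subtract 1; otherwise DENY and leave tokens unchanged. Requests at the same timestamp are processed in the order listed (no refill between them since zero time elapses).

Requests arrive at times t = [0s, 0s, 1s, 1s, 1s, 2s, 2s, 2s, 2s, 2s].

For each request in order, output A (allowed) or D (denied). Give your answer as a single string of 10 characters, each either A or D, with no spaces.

Answer: AAAAAADDDD

Derivation:
Simulating step by step:
  req#1 t=0s: ALLOW
  req#2 t=0s: ALLOW
  req#3 t=1s: ALLOW
  req#4 t=1s: ALLOW
  req#5 t=1s: ALLOW
  req#6 t=2s: ALLOW
  req#7 t=2s: DENY
  req#8 t=2s: DENY
  req#9 t=2s: DENY
  req#10 t=2s: DENY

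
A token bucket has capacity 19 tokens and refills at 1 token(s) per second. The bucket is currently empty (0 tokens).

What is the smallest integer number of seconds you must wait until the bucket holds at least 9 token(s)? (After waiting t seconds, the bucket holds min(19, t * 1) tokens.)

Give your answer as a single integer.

Need t * 1 >= 9, so t >= 9/1.
Smallest integer t = ceil(9/1) = 9.

Answer: 9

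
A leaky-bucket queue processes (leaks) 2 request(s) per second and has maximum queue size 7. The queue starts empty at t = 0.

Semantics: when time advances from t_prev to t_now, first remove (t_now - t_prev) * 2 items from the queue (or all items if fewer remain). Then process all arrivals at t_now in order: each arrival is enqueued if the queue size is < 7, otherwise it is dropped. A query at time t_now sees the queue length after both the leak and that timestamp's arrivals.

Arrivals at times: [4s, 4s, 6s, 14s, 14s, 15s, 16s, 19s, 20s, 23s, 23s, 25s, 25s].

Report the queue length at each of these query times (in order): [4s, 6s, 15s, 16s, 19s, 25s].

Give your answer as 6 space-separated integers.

Answer: 2 1 1 1 1 2

Derivation:
Queue lengths at query times:
  query t=4s: backlog = 2
  query t=6s: backlog = 1
  query t=15s: backlog = 1
  query t=16s: backlog = 1
  query t=19s: backlog = 1
  query t=25s: backlog = 2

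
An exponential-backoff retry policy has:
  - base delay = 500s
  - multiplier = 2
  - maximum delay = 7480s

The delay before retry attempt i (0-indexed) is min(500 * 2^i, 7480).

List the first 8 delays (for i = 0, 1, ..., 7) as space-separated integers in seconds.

Computing each delay:
  i=0: min(500*2^0, 7480) = 500
  i=1: min(500*2^1, 7480) = 1000
  i=2: min(500*2^2, 7480) = 2000
  i=3: min(500*2^3, 7480) = 4000
  i=4: min(500*2^4, 7480) = 7480
  i=5: min(500*2^5, 7480) = 7480
  i=6: min(500*2^6, 7480) = 7480
  i=7: min(500*2^7, 7480) = 7480

Answer: 500 1000 2000 4000 7480 7480 7480 7480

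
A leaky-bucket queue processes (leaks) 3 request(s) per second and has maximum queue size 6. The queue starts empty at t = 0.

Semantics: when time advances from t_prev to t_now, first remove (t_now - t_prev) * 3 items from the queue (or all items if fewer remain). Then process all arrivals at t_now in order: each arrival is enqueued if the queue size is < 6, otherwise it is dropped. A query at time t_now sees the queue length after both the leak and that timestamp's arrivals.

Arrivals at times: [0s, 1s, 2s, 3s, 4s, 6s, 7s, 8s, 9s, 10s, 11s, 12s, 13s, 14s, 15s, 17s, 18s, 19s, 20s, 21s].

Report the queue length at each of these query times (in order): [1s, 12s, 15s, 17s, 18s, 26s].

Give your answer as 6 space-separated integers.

Queue lengths at query times:
  query t=1s: backlog = 1
  query t=12s: backlog = 1
  query t=15s: backlog = 1
  query t=17s: backlog = 1
  query t=18s: backlog = 1
  query t=26s: backlog = 0

Answer: 1 1 1 1 1 0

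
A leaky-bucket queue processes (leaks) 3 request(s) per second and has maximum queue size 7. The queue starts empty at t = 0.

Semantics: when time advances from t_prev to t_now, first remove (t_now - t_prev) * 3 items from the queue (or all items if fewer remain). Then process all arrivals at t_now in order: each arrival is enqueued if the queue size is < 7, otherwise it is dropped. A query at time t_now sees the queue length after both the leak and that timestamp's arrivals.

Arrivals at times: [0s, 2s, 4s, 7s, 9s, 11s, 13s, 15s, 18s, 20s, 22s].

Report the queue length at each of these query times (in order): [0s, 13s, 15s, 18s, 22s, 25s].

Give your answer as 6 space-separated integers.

Queue lengths at query times:
  query t=0s: backlog = 1
  query t=13s: backlog = 1
  query t=15s: backlog = 1
  query t=18s: backlog = 1
  query t=22s: backlog = 1
  query t=25s: backlog = 0

Answer: 1 1 1 1 1 0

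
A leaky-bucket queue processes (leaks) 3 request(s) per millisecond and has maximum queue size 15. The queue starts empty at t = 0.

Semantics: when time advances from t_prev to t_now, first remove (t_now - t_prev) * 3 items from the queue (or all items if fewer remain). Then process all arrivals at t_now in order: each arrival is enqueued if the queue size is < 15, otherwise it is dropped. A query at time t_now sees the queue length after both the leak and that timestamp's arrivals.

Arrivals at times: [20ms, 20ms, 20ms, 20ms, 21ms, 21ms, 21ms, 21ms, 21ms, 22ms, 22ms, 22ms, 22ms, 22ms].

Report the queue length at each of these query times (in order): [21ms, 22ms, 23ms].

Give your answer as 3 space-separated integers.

Answer: 6 8 5

Derivation:
Queue lengths at query times:
  query t=21ms: backlog = 6
  query t=22ms: backlog = 8
  query t=23ms: backlog = 5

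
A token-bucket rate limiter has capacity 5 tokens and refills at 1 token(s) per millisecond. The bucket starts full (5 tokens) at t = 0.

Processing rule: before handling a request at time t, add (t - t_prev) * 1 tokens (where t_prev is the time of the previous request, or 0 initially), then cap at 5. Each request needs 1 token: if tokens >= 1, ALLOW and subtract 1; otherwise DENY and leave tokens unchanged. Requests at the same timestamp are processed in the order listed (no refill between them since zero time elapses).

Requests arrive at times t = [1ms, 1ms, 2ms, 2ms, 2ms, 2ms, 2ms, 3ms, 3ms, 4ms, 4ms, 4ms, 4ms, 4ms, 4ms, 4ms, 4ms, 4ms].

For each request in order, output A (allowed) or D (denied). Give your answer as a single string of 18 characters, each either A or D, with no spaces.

Simulating step by step:
  req#1 t=1ms: ALLOW
  req#2 t=1ms: ALLOW
  req#3 t=2ms: ALLOW
  req#4 t=2ms: ALLOW
  req#5 t=2ms: ALLOW
  req#6 t=2ms: ALLOW
  req#7 t=2ms: DENY
  req#8 t=3ms: ALLOW
  req#9 t=3ms: DENY
  req#10 t=4ms: ALLOW
  req#11 t=4ms: DENY
  req#12 t=4ms: DENY
  req#13 t=4ms: DENY
  req#14 t=4ms: DENY
  req#15 t=4ms: DENY
  req#16 t=4ms: DENY
  req#17 t=4ms: DENY
  req#18 t=4ms: DENY

Answer: AAAAAADADADDDDDDDD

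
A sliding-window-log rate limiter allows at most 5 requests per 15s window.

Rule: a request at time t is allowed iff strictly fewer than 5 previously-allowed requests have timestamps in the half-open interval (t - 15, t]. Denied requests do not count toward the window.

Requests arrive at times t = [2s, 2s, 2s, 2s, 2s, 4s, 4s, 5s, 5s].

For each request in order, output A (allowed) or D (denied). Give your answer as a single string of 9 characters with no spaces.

Answer: AAAAADDDD

Derivation:
Tracking allowed requests in the window:
  req#1 t=2s: ALLOW
  req#2 t=2s: ALLOW
  req#3 t=2s: ALLOW
  req#4 t=2s: ALLOW
  req#5 t=2s: ALLOW
  req#6 t=4s: DENY
  req#7 t=4s: DENY
  req#8 t=5s: DENY
  req#9 t=5s: DENY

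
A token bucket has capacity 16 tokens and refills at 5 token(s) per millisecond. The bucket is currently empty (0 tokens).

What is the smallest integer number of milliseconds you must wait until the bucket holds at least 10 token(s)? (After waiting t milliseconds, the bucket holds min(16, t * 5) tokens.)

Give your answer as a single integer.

Need t * 5 >= 10, so t >= 10/5.
Smallest integer t = ceil(10/5) = 2.

Answer: 2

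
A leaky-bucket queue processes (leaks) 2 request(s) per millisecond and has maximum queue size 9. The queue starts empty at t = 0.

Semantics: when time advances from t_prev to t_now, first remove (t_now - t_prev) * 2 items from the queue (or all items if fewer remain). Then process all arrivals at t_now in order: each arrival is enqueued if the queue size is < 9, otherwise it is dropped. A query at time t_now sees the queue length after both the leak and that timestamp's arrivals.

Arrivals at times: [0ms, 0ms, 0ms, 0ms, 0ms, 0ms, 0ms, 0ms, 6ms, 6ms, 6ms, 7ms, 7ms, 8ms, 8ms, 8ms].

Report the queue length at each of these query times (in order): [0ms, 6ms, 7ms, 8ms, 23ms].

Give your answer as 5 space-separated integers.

Queue lengths at query times:
  query t=0ms: backlog = 8
  query t=6ms: backlog = 3
  query t=7ms: backlog = 3
  query t=8ms: backlog = 4
  query t=23ms: backlog = 0

Answer: 8 3 3 4 0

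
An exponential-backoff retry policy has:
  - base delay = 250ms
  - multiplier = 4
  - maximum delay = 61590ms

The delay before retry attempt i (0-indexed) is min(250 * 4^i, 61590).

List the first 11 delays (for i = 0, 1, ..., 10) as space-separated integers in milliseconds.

Answer: 250 1000 4000 16000 61590 61590 61590 61590 61590 61590 61590

Derivation:
Computing each delay:
  i=0: min(250*4^0, 61590) = 250
  i=1: min(250*4^1, 61590) = 1000
  i=2: min(250*4^2, 61590) = 4000
  i=3: min(250*4^3, 61590) = 16000
  i=4: min(250*4^4, 61590) = 61590
  i=5: min(250*4^5, 61590) = 61590
  i=6: min(250*4^6, 61590) = 61590
  i=7: min(250*4^7, 61590) = 61590
  i=8: min(250*4^8, 61590) = 61590
  i=9: min(250*4^9, 61590) = 61590
  i=10: min(250*4^10, 61590) = 61590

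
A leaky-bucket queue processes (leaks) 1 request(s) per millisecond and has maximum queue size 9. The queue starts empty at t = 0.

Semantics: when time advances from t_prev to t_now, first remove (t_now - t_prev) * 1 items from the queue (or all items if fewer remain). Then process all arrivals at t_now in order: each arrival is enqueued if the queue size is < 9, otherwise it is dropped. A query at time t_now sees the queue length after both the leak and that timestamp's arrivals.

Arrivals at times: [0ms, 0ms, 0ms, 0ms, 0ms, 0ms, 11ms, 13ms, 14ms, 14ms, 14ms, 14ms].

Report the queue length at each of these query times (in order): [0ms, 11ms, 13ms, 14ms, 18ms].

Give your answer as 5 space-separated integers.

Queue lengths at query times:
  query t=0ms: backlog = 6
  query t=11ms: backlog = 1
  query t=13ms: backlog = 1
  query t=14ms: backlog = 4
  query t=18ms: backlog = 0

Answer: 6 1 1 4 0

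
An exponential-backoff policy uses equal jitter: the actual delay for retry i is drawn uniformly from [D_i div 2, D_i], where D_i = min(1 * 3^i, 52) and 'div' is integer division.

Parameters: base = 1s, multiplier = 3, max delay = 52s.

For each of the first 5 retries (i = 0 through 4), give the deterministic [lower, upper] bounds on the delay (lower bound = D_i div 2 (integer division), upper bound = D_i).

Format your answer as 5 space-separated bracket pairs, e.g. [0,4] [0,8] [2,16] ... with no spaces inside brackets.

Answer: [0,1] [1,3] [4,9] [13,27] [26,52]

Derivation:
Computing bounds per retry:
  i=0: D_i=min(1*3^0,52)=1, bounds=[0,1]
  i=1: D_i=min(1*3^1,52)=3, bounds=[1,3]
  i=2: D_i=min(1*3^2,52)=9, bounds=[4,9]
  i=3: D_i=min(1*3^3,52)=27, bounds=[13,27]
  i=4: D_i=min(1*3^4,52)=52, bounds=[26,52]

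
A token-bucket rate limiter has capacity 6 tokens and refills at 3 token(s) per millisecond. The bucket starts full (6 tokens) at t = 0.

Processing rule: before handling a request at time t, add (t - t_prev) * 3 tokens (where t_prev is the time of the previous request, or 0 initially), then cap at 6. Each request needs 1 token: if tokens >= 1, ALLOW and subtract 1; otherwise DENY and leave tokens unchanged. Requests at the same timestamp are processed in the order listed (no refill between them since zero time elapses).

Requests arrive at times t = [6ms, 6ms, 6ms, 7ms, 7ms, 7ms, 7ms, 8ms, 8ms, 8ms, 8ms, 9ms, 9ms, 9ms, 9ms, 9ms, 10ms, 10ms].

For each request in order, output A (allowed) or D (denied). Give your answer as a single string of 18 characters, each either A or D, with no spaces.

Simulating step by step:
  req#1 t=6ms: ALLOW
  req#2 t=6ms: ALLOW
  req#3 t=6ms: ALLOW
  req#4 t=7ms: ALLOW
  req#5 t=7ms: ALLOW
  req#6 t=7ms: ALLOW
  req#7 t=7ms: ALLOW
  req#8 t=8ms: ALLOW
  req#9 t=8ms: ALLOW
  req#10 t=8ms: ALLOW
  req#11 t=8ms: ALLOW
  req#12 t=9ms: ALLOW
  req#13 t=9ms: ALLOW
  req#14 t=9ms: ALLOW
  req#15 t=9ms: ALLOW
  req#16 t=9ms: DENY
  req#17 t=10ms: ALLOW
  req#18 t=10ms: ALLOW

Answer: AAAAAAAAAAAAAAADAA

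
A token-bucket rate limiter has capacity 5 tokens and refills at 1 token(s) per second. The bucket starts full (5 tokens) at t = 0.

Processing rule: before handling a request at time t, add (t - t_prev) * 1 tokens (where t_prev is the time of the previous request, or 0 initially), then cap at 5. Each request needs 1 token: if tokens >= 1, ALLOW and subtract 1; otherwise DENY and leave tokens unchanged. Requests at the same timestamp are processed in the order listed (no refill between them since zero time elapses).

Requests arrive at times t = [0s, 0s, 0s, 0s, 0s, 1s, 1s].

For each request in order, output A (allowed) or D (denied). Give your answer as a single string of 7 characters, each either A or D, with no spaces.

Simulating step by step:
  req#1 t=0s: ALLOW
  req#2 t=0s: ALLOW
  req#3 t=0s: ALLOW
  req#4 t=0s: ALLOW
  req#5 t=0s: ALLOW
  req#6 t=1s: ALLOW
  req#7 t=1s: DENY

Answer: AAAAAAD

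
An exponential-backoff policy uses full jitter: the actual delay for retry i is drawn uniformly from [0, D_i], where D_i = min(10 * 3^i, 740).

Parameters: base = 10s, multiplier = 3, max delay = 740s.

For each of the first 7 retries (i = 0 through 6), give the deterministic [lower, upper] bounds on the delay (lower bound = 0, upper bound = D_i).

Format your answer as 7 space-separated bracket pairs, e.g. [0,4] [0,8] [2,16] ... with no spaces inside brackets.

Answer: [0,10] [0,30] [0,90] [0,270] [0,740] [0,740] [0,740]

Derivation:
Computing bounds per retry:
  i=0: D_i=min(10*3^0,740)=10, bounds=[0,10]
  i=1: D_i=min(10*3^1,740)=30, bounds=[0,30]
  i=2: D_i=min(10*3^2,740)=90, bounds=[0,90]
  i=3: D_i=min(10*3^3,740)=270, bounds=[0,270]
  i=4: D_i=min(10*3^4,740)=740, bounds=[0,740]
  i=5: D_i=min(10*3^5,740)=740, bounds=[0,740]
  i=6: D_i=min(10*3^6,740)=740, bounds=[0,740]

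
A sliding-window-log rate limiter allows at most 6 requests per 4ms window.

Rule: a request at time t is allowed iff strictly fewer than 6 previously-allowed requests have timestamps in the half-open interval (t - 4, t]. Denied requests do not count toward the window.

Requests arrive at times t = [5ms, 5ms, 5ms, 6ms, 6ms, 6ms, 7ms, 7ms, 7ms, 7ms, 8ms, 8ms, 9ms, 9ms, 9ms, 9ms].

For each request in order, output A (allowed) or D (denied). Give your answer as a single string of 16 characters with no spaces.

Tracking allowed requests in the window:
  req#1 t=5ms: ALLOW
  req#2 t=5ms: ALLOW
  req#3 t=5ms: ALLOW
  req#4 t=6ms: ALLOW
  req#5 t=6ms: ALLOW
  req#6 t=6ms: ALLOW
  req#7 t=7ms: DENY
  req#8 t=7ms: DENY
  req#9 t=7ms: DENY
  req#10 t=7ms: DENY
  req#11 t=8ms: DENY
  req#12 t=8ms: DENY
  req#13 t=9ms: ALLOW
  req#14 t=9ms: ALLOW
  req#15 t=9ms: ALLOW
  req#16 t=9ms: DENY

Answer: AAAAAADDDDDDAAAD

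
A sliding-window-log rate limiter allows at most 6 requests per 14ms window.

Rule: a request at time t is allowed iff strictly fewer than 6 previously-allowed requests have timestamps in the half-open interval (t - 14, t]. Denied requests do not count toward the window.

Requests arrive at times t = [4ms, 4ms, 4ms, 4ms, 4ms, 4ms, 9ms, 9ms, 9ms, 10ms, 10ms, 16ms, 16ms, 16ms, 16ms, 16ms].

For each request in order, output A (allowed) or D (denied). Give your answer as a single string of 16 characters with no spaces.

Tracking allowed requests in the window:
  req#1 t=4ms: ALLOW
  req#2 t=4ms: ALLOW
  req#3 t=4ms: ALLOW
  req#4 t=4ms: ALLOW
  req#5 t=4ms: ALLOW
  req#6 t=4ms: ALLOW
  req#7 t=9ms: DENY
  req#8 t=9ms: DENY
  req#9 t=9ms: DENY
  req#10 t=10ms: DENY
  req#11 t=10ms: DENY
  req#12 t=16ms: DENY
  req#13 t=16ms: DENY
  req#14 t=16ms: DENY
  req#15 t=16ms: DENY
  req#16 t=16ms: DENY

Answer: AAAAAADDDDDDDDDD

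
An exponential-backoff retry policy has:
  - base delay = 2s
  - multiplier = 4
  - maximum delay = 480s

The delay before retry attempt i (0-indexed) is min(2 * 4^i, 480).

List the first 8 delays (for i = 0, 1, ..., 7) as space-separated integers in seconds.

Answer: 2 8 32 128 480 480 480 480

Derivation:
Computing each delay:
  i=0: min(2*4^0, 480) = 2
  i=1: min(2*4^1, 480) = 8
  i=2: min(2*4^2, 480) = 32
  i=3: min(2*4^3, 480) = 128
  i=4: min(2*4^4, 480) = 480
  i=5: min(2*4^5, 480) = 480
  i=6: min(2*4^6, 480) = 480
  i=7: min(2*4^7, 480) = 480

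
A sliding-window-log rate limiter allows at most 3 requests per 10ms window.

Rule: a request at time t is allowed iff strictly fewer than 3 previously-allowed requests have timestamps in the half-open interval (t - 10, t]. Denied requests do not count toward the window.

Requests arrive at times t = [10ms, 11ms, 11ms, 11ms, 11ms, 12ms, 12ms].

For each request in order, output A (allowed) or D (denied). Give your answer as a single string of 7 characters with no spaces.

Answer: AAADDDD

Derivation:
Tracking allowed requests in the window:
  req#1 t=10ms: ALLOW
  req#2 t=11ms: ALLOW
  req#3 t=11ms: ALLOW
  req#4 t=11ms: DENY
  req#5 t=11ms: DENY
  req#6 t=12ms: DENY
  req#7 t=12ms: DENY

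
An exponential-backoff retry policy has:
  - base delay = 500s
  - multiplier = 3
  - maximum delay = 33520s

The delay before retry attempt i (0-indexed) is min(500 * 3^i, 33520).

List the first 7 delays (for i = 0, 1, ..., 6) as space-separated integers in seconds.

Answer: 500 1500 4500 13500 33520 33520 33520

Derivation:
Computing each delay:
  i=0: min(500*3^0, 33520) = 500
  i=1: min(500*3^1, 33520) = 1500
  i=2: min(500*3^2, 33520) = 4500
  i=3: min(500*3^3, 33520) = 13500
  i=4: min(500*3^4, 33520) = 33520
  i=5: min(500*3^5, 33520) = 33520
  i=6: min(500*3^6, 33520) = 33520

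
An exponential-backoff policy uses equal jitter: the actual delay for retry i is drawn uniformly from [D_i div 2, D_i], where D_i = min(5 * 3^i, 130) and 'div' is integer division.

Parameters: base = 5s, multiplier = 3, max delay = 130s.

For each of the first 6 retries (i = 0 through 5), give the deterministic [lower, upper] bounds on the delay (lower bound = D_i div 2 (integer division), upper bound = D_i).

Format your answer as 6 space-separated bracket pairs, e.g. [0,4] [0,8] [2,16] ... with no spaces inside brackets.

Answer: [2,5] [7,15] [22,45] [65,130] [65,130] [65,130]

Derivation:
Computing bounds per retry:
  i=0: D_i=min(5*3^0,130)=5, bounds=[2,5]
  i=1: D_i=min(5*3^1,130)=15, bounds=[7,15]
  i=2: D_i=min(5*3^2,130)=45, bounds=[22,45]
  i=3: D_i=min(5*3^3,130)=130, bounds=[65,130]
  i=4: D_i=min(5*3^4,130)=130, bounds=[65,130]
  i=5: D_i=min(5*3^5,130)=130, bounds=[65,130]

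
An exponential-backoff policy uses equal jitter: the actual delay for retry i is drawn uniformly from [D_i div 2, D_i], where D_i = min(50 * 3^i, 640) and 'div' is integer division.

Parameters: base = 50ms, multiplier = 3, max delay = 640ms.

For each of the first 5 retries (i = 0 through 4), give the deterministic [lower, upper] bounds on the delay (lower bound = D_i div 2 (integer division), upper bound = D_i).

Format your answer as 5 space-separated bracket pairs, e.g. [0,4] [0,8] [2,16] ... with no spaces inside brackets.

Computing bounds per retry:
  i=0: D_i=min(50*3^0,640)=50, bounds=[25,50]
  i=1: D_i=min(50*3^1,640)=150, bounds=[75,150]
  i=2: D_i=min(50*3^2,640)=450, bounds=[225,450]
  i=3: D_i=min(50*3^3,640)=640, bounds=[320,640]
  i=4: D_i=min(50*3^4,640)=640, bounds=[320,640]

Answer: [25,50] [75,150] [225,450] [320,640] [320,640]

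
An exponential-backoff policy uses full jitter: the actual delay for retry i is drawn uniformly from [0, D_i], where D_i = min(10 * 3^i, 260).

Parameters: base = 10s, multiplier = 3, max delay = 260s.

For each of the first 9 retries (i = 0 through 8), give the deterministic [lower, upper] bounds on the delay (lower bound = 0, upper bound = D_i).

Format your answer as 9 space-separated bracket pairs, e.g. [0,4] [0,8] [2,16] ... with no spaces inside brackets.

Answer: [0,10] [0,30] [0,90] [0,260] [0,260] [0,260] [0,260] [0,260] [0,260]

Derivation:
Computing bounds per retry:
  i=0: D_i=min(10*3^0,260)=10, bounds=[0,10]
  i=1: D_i=min(10*3^1,260)=30, bounds=[0,30]
  i=2: D_i=min(10*3^2,260)=90, bounds=[0,90]
  i=3: D_i=min(10*3^3,260)=260, bounds=[0,260]
  i=4: D_i=min(10*3^4,260)=260, bounds=[0,260]
  i=5: D_i=min(10*3^5,260)=260, bounds=[0,260]
  i=6: D_i=min(10*3^6,260)=260, bounds=[0,260]
  i=7: D_i=min(10*3^7,260)=260, bounds=[0,260]
  i=8: D_i=min(10*3^8,260)=260, bounds=[0,260]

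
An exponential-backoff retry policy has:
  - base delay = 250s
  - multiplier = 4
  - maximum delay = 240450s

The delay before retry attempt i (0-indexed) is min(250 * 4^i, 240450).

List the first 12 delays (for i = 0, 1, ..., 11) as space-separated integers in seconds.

Computing each delay:
  i=0: min(250*4^0, 240450) = 250
  i=1: min(250*4^1, 240450) = 1000
  i=2: min(250*4^2, 240450) = 4000
  i=3: min(250*4^3, 240450) = 16000
  i=4: min(250*4^4, 240450) = 64000
  i=5: min(250*4^5, 240450) = 240450
  i=6: min(250*4^6, 240450) = 240450
  i=7: min(250*4^7, 240450) = 240450
  i=8: min(250*4^8, 240450) = 240450
  i=9: min(250*4^9, 240450) = 240450
  i=10: min(250*4^10, 240450) = 240450
  i=11: min(250*4^11, 240450) = 240450

Answer: 250 1000 4000 16000 64000 240450 240450 240450 240450 240450 240450 240450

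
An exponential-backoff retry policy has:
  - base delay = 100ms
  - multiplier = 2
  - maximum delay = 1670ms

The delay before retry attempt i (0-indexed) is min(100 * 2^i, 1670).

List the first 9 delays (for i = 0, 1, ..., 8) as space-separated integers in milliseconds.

Answer: 100 200 400 800 1600 1670 1670 1670 1670

Derivation:
Computing each delay:
  i=0: min(100*2^0, 1670) = 100
  i=1: min(100*2^1, 1670) = 200
  i=2: min(100*2^2, 1670) = 400
  i=3: min(100*2^3, 1670) = 800
  i=4: min(100*2^4, 1670) = 1600
  i=5: min(100*2^5, 1670) = 1670
  i=6: min(100*2^6, 1670) = 1670
  i=7: min(100*2^7, 1670) = 1670
  i=8: min(100*2^8, 1670) = 1670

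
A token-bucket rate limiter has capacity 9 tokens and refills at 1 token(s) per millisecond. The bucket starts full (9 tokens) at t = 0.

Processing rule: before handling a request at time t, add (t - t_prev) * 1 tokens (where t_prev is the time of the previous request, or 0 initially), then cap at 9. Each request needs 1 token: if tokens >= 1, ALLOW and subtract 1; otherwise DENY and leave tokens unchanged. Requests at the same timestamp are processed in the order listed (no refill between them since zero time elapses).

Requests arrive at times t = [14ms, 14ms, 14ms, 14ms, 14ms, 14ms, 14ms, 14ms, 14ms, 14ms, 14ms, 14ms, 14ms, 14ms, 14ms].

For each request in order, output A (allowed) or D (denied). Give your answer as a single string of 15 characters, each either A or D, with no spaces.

Answer: AAAAAAAAADDDDDD

Derivation:
Simulating step by step:
  req#1 t=14ms: ALLOW
  req#2 t=14ms: ALLOW
  req#3 t=14ms: ALLOW
  req#4 t=14ms: ALLOW
  req#5 t=14ms: ALLOW
  req#6 t=14ms: ALLOW
  req#7 t=14ms: ALLOW
  req#8 t=14ms: ALLOW
  req#9 t=14ms: ALLOW
  req#10 t=14ms: DENY
  req#11 t=14ms: DENY
  req#12 t=14ms: DENY
  req#13 t=14ms: DENY
  req#14 t=14ms: DENY
  req#15 t=14ms: DENY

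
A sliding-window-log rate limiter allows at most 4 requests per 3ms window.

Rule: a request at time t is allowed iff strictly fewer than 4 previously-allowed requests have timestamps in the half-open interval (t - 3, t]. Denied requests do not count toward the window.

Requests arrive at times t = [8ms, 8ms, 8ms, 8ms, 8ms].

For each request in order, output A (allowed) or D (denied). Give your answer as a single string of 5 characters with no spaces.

Tracking allowed requests in the window:
  req#1 t=8ms: ALLOW
  req#2 t=8ms: ALLOW
  req#3 t=8ms: ALLOW
  req#4 t=8ms: ALLOW
  req#5 t=8ms: DENY

Answer: AAAAD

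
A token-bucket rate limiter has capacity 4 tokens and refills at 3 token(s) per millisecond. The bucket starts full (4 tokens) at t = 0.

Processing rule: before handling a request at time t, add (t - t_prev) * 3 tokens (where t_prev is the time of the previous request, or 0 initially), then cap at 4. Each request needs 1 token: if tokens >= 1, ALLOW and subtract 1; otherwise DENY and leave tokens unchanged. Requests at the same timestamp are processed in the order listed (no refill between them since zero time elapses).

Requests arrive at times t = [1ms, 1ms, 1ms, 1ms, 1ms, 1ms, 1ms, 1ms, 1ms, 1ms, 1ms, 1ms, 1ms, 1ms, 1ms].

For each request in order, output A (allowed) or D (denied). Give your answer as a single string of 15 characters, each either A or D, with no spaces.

Simulating step by step:
  req#1 t=1ms: ALLOW
  req#2 t=1ms: ALLOW
  req#3 t=1ms: ALLOW
  req#4 t=1ms: ALLOW
  req#5 t=1ms: DENY
  req#6 t=1ms: DENY
  req#7 t=1ms: DENY
  req#8 t=1ms: DENY
  req#9 t=1ms: DENY
  req#10 t=1ms: DENY
  req#11 t=1ms: DENY
  req#12 t=1ms: DENY
  req#13 t=1ms: DENY
  req#14 t=1ms: DENY
  req#15 t=1ms: DENY

Answer: AAAADDDDDDDDDDD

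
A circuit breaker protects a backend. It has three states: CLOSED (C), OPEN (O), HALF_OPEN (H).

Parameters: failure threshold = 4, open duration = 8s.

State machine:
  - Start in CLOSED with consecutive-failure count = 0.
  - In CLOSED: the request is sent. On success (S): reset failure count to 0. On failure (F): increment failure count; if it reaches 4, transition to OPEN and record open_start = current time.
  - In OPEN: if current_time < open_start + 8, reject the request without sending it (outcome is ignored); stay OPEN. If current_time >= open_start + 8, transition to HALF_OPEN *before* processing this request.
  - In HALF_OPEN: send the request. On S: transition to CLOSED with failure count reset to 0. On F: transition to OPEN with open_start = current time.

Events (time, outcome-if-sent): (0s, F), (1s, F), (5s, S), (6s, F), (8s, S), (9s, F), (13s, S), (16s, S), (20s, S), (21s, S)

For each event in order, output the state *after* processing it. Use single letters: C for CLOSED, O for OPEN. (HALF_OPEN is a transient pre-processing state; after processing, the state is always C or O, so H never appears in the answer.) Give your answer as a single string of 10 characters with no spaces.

Answer: CCCCCCCCCC

Derivation:
State after each event:
  event#1 t=0s outcome=F: state=CLOSED
  event#2 t=1s outcome=F: state=CLOSED
  event#3 t=5s outcome=S: state=CLOSED
  event#4 t=6s outcome=F: state=CLOSED
  event#5 t=8s outcome=S: state=CLOSED
  event#6 t=9s outcome=F: state=CLOSED
  event#7 t=13s outcome=S: state=CLOSED
  event#8 t=16s outcome=S: state=CLOSED
  event#9 t=20s outcome=S: state=CLOSED
  event#10 t=21s outcome=S: state=CLOSED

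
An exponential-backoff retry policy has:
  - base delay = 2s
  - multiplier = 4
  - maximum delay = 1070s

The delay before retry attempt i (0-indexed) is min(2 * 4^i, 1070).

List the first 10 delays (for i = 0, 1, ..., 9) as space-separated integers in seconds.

Computing each delay:
  i=0: min(2*4^0, 1070) = 2
  i=1: min(2*4^1, 1070) = 8
  i=2: min(2*4^2, 1070) = 32
  i=3: min(2*4^3, 1070) = 128
  i=4: min(2*4^4, 1070) = 512
  i=5: min(2*4^5, 1070) = 1070
  i=6: min(2*4^6, 1070) = 1070
  i=7: min(2*4^7, 1070) = 1070
  i=8: min(2*4^8, 1070) = 1070
  i=9: min(2*4^9, 1070) = 1070

Answer: 2 8 32 128 512 1070 1070 1070 1070 1070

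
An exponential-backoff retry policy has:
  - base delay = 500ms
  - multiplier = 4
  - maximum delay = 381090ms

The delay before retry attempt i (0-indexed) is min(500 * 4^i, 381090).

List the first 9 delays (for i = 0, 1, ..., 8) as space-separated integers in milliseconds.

Answer: 500 2000 8000 32000 128000 381090 381090 381090 381090

Derivation:
Computing each delay:
  i=0: min(500*4^0, 381090) = 500
  i=1: min(500*4^1, 381090) = 2000
  i=2: min(500*4^2, 381090) = 8000
  i=3: min(500*4^3, 381090) = 32000
  i=4: min(500*4^4, 381090) = 128000
  i=5: min(500*4^5, 381090) = 381090
  i=6: min(500*4^6, 381090) = 381090
  i=7: min(500*4^7, 381090) = 381090
  i=8: min(500*4^8, 381090) = 381090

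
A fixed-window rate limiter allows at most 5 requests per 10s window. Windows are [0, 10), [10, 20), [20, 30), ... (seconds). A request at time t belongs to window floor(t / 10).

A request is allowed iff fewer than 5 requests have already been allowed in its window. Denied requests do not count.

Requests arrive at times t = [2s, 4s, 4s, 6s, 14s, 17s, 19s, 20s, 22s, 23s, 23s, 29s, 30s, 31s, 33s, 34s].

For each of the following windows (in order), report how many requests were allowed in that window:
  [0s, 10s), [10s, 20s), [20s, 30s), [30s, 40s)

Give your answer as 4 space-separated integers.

Answer: 4 3 5 4

Derivation:
Processing requests:
  req#1 t=2s (window 0): ALLOW
  req#2 t=4s (window 0): ALLOW
  req#3 t=4s (window 0): ALLOW
  req#4 t=6s (window 0): ALLOW
  req#5 t=14s (window 1): ALLOW
  req#6 t=17s (window 1): ALLOW
  req#7 t=19s (window 1): ALLOW
  req#8 t=20s (window 2): ALLOW
  req#9 t=22s (window 2): ALLOW
  req#10 t=23s (window 2): ALLOW
  req#11 t=23s (window 2): ALLOW
  req#12 t=29s (window 2): ALLOW
  req#13 t=30s (window 3): ALLOW
  req#14 t=31s (window 3): ALLOW
  req#15 t=33s (window 3): ALLOW
  req#16 t=34s (window 3): ALLOW

Allowed counts by window: 4 3 5 4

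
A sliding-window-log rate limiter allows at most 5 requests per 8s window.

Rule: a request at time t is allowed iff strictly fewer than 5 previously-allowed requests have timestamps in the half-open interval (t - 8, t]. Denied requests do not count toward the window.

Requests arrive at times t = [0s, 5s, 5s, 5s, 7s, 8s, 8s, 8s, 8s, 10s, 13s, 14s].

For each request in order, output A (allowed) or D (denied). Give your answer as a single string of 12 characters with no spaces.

Answer: AAAAAADDDDAA

Derivation:
Tracking allowed requests in the window:
  req#1 t=0s: ALLOW
  req#2 t=5s: ALLOW
  req#3 t=5s: ALLOW
  req#4 t=5s: ALLOW
  req#5 t=7s: ALLOW
  req#6 t=8s: ALLOW
  req#7 t=8s: DENY
  req#8 t=8s: DENY
  req#9 t=8s: DENY
  req#10 t=10s: DENY
  req#11 t=13s: ALLOW
  req#12 t=14s: ALLOW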